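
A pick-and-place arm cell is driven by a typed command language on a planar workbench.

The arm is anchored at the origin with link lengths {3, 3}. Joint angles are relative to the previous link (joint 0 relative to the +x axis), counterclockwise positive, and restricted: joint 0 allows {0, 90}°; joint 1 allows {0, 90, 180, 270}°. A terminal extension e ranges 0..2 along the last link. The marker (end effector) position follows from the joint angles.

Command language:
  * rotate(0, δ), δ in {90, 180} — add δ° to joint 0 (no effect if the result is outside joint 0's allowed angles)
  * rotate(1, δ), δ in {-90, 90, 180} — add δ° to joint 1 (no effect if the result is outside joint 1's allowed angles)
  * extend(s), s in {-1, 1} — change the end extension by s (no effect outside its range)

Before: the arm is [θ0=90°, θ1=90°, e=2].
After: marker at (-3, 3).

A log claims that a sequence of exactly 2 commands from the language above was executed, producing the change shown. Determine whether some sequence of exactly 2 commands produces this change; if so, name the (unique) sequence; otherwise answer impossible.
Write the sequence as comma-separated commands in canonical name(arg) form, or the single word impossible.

extend(-1), extend(-1)

from: [θ0=90°, θ1=90°, e=2]
step 1 (extend(-1)): [θ0=90°, θ1=90°, e=1]
step 2 (extend(-1)): [θ0=90°, θ1=90°, e=0]
uniquely the one of 49 2-step routes that fits.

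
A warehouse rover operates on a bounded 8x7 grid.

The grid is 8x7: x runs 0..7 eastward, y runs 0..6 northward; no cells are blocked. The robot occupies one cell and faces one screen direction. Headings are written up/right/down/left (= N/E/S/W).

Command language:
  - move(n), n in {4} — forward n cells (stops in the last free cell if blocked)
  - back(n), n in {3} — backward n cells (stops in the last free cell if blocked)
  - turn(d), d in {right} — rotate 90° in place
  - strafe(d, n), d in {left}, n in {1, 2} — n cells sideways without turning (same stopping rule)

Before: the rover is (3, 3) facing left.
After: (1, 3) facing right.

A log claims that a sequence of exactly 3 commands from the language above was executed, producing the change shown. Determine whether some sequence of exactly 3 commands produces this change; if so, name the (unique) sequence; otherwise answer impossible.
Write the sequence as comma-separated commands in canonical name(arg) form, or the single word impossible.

key: position moved to (1,3) AND the heading swung to E — translation plus rotation needed
t0: (3, 3) facing left
1. turn(right) → (3, 3) facing up
2. strafe(left, 2) → (1, 3) facing up
3. turn(right) → (1, 3) facing right
all 125 alternatives checked — unique.

turn(right), strafe(left, 2), turn(right)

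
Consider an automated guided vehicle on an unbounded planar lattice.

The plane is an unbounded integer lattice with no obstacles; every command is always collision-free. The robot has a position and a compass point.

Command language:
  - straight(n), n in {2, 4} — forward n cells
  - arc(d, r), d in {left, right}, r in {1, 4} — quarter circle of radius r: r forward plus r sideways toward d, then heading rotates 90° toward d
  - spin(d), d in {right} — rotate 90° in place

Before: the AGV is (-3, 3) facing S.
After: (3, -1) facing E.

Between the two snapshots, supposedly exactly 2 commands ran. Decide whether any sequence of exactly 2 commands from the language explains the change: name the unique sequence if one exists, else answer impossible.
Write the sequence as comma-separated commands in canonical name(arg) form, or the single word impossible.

key: cell and facing (now E) both changed — the 2 commands mix motion and turning
begin: (-3, 3) facing S
step 1 (arc(left, 4)): (1, -1) facing E
step 2 (straight(2)): (3, -1) facing E
no other 2-command option fits: unique.

arc(left, 4), straight(2)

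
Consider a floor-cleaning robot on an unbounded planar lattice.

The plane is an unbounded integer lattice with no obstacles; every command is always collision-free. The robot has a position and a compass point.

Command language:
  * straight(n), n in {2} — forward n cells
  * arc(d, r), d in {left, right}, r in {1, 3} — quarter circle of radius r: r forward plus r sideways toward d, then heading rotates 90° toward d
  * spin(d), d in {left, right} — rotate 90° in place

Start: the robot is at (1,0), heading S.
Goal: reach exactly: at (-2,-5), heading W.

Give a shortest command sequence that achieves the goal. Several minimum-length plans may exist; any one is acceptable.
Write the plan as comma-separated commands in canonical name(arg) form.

straight(2), arc(right, 3)

initial: at (1,0), heading S
t=1 straight(2) ⇒ at (1,-2), heading S
t=2 arc(right, 3) ⇒ at (-2,-5), heading W
no 1-step plan works, so 2 is optimal.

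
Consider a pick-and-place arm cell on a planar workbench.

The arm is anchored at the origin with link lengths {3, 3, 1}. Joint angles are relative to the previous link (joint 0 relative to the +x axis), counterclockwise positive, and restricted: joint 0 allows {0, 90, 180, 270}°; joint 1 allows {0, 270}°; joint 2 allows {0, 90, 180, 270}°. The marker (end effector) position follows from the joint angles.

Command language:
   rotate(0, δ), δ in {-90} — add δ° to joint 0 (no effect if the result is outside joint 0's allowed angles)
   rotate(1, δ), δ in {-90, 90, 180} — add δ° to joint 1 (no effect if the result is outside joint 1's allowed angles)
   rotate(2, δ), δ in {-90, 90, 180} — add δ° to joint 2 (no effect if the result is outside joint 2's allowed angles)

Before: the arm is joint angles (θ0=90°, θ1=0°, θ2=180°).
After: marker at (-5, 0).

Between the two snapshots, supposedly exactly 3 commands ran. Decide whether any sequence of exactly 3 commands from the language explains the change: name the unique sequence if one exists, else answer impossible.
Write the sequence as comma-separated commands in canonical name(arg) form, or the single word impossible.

rotate(0, -90), rotate(0, -90), rotate(0, -90)

from: joint angles (θ0=90°, θ1=0°, θ2=180°)
1. rotate(0, -90) → joint angles (θ0=0°, θ1=0°, θ2=180°)
2. rotate(0, -90) → joint angles (θ0=270°, θ1=0°, θ2=180°)
3. rotate(0, -90) → joint angles (θ0=180°, θ1=0°, θ2=180°)
no rival 3-sequence matches.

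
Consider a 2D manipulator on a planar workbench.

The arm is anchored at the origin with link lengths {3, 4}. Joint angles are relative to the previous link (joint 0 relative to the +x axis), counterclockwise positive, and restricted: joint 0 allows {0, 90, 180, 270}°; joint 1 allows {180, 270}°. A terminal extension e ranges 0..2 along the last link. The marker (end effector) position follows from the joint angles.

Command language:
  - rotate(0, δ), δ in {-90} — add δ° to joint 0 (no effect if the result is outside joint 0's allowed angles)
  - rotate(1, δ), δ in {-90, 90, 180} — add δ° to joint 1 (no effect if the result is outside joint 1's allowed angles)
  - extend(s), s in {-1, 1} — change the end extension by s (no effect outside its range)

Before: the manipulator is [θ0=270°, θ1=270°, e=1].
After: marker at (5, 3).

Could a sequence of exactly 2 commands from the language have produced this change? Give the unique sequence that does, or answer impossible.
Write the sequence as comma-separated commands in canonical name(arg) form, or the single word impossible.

rotate(0, -90), rotate(0, -90)

start: [θ0=270°, θ1=270°, e=1]
[1] after rotate(0, -90): [θ0=180°, θ1=270°, e=1]
[2] after rotate(0, -90): [θ0=90°, θ1=270°, e=1]
no other 2-command option fits: unique.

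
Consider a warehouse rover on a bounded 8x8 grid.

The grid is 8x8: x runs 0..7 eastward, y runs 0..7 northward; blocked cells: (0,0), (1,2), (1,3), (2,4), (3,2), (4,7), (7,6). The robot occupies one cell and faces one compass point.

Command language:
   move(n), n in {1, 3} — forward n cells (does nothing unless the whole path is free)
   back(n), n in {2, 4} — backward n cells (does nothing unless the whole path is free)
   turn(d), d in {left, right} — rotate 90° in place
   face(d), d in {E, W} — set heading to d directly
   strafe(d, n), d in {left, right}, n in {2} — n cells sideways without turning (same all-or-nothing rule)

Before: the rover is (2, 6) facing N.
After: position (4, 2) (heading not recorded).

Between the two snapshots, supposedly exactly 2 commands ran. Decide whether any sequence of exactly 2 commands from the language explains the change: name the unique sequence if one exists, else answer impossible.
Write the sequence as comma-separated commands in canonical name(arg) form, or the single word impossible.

key: running back(4) before strafe(right, 2) would end elsewhere — order is forced
begin: (2, 6) facing N
1. strafe(right, 2) → (4, 6) facing N
2. back(4) → (4, 2) facing N
uniquely the one of 100 2-step routes that fits.

strafe(right, 2), back(4)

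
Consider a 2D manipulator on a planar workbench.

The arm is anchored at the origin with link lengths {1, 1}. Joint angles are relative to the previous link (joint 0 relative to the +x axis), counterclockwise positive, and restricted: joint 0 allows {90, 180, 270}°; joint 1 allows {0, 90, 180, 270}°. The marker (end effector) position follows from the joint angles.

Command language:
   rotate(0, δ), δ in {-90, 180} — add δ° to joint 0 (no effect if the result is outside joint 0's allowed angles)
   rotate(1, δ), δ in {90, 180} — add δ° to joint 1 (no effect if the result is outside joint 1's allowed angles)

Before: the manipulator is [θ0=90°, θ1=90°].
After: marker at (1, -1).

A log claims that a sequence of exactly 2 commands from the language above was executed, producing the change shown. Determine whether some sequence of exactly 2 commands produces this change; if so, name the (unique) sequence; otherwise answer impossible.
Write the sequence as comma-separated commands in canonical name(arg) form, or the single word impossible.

key: order matters: swapping rotate(0, -90) and rotate(0, 180) lands elsewhere
t0: [θ0=90°, θ1=90°]
step 1 (rotate(0, -90)): [θ0=90°, θ1=90°]
step 2 (rotate(0, 180)): [θ0=270°, θ1=90°]
no rival 2-sequence matches.

rotate(0, -90), rotate(0, 180)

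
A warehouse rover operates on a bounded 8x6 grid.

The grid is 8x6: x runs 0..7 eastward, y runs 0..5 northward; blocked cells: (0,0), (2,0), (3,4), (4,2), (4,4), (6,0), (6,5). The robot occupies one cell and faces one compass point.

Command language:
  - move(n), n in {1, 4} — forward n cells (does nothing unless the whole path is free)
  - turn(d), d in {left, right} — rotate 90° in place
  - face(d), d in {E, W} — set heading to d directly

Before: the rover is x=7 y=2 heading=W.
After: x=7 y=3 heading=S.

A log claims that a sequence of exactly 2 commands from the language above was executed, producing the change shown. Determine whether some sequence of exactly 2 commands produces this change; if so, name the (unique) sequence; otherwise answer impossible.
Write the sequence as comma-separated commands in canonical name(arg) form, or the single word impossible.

no 2-step route produces this change.

impossible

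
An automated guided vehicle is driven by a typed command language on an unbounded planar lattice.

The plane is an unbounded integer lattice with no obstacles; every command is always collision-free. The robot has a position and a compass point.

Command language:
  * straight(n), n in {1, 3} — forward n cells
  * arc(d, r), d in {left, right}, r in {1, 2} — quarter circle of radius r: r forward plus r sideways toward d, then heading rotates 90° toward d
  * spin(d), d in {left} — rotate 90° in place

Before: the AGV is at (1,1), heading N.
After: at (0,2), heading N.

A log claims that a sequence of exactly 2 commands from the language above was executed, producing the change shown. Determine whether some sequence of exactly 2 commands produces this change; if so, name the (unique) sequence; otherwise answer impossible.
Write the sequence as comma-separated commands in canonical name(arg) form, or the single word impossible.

spin(left), arc(right, 1)

key: still facing N at the end — net rotation zero over 2 steps
begin: at (1,1), heading N
step 1 (spin(left)): at (1,1), heading W
step 2 (arc(right, 1)): at (0,2), heading N
no rival 2-sequence matches.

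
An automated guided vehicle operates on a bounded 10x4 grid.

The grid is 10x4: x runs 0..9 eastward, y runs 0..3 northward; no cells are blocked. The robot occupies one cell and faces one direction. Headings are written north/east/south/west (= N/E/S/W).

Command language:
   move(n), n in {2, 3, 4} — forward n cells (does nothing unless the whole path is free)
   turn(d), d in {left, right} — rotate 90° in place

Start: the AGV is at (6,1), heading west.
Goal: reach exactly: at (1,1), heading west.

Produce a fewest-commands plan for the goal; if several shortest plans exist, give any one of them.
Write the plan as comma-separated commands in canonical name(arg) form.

initial: at (6,1), heading west
step 1 (move(2)): at (4,1), heading west
step 2 (move(3)): at (1,1), heading west
no 1-step plan works, so 2 is optimal.

move(2), move(3)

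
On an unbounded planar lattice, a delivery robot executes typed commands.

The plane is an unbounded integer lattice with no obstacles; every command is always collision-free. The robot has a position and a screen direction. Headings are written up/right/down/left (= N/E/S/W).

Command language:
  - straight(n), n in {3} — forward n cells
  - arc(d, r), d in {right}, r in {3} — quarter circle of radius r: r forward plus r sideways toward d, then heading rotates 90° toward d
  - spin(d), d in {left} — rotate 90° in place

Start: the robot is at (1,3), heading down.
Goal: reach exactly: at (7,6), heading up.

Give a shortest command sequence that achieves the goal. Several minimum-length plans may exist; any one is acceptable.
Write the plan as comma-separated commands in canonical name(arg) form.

t0: at (1,3), heading down
[1] after spin(left): at (1,3), heading right
[2] after straight(3): at (4,3), heading right
[3] after straight(3): at (7,3), heading right
[4] after spin(left): at (7,3), heading up
[5] after straight(3): at (7,6), heading up
shorter routes all fall short; 5 is best.

spin(left), straight(3), straight(3), spin(left), straight(3)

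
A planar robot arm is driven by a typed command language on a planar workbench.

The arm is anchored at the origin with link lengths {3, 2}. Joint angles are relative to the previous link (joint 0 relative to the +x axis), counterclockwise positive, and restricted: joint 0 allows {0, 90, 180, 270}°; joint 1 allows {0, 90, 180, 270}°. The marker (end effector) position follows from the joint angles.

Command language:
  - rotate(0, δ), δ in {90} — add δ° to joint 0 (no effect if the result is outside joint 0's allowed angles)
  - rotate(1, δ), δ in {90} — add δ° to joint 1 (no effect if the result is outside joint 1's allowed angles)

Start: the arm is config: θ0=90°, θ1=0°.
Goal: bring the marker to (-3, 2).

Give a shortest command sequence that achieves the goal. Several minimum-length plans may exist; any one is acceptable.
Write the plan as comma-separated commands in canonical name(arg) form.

begin: config: θ0=90°, θ1=0°
[1] after rotate(1, 90): config: θ0=90°, θ1=90°
[2] after rotate(1, 90): config: θ0=90°, θ1=180°
[3] after rotate(1, 90): config: θ0=90°, θ1=270°
[4] after rotate(0, 90): config: θ0=180°, θ1=270°
minimal: 4 command(s), checked below 4.

rotate(1, 90), rotate(1, 90), rotate(1, 90), rotate(0, 90)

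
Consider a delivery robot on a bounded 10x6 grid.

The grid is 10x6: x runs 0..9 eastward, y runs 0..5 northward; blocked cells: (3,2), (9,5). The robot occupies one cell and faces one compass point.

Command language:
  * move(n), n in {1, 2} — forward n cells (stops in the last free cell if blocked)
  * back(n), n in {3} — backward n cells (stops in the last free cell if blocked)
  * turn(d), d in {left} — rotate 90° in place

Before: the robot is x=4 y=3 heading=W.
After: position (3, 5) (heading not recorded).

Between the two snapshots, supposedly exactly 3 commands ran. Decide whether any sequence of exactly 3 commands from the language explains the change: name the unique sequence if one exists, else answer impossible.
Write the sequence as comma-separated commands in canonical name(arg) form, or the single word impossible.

key: running back(3) before move(1) would end elsewhere — order is forced
begin: x=4 y=3 heading=W
t=1 move(1) ⇒ x=3 y=3 heading=W
t=2 turn(left) ⇒ x=3 y=3 heading=S
t=3 back(3) ⇒ x=3 y=5 heading=S
all 64 alternatives checked — unique.

move(1), turn(left), back(3)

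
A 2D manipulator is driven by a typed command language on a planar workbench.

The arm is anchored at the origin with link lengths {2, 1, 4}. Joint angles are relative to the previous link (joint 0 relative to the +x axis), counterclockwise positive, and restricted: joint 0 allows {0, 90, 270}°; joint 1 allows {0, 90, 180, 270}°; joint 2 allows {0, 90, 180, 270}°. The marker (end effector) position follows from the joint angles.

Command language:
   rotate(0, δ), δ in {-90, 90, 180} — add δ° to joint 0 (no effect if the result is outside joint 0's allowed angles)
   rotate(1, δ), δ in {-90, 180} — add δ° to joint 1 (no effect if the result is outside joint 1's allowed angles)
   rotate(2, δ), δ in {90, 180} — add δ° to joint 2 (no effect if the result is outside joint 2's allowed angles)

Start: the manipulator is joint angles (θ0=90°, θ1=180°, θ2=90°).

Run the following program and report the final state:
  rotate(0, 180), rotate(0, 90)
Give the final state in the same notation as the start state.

joint angles (θ0=0°, θ1=180°, θ2=90°)

from: joint angles (θ0=90°, θ1=180°, θ2=90°)
1. rotate(0, 180) → joint angles (θ0=270°, θ1=180°, θ2=90°)
2. rotate(0, 90) → joint angles (θ0=0°, θ1=180°, θ2=90°)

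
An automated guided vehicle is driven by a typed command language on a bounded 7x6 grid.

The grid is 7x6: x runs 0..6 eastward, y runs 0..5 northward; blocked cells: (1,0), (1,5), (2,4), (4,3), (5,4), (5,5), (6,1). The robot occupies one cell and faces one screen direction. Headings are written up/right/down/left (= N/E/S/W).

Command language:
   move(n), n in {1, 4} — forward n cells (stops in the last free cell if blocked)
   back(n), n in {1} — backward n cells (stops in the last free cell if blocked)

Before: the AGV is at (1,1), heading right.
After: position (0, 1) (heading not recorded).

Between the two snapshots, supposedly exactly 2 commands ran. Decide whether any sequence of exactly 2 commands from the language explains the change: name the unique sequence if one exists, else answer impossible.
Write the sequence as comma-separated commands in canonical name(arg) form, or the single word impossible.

key: the second back(1) runs into the grid edge before its full distance
from: at (1,1), heading right
[1] after back(1): at (0,1), heading right
[2] after back(1): at (0,1), heading right
no rival 2-sequence matches.

back(1), back(1)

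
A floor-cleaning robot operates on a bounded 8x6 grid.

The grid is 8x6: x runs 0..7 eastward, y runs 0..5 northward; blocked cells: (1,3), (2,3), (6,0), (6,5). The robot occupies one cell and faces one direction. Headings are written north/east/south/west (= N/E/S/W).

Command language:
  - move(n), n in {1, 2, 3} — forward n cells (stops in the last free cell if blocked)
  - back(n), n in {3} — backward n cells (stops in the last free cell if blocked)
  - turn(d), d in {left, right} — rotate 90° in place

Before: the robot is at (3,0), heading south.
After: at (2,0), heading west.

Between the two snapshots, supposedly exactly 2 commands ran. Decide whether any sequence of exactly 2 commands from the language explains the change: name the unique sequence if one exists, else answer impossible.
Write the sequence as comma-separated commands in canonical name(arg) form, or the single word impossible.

key: cell and facing (now W) both changed — the 2 commands mix motion and turning
initial: at (3,0), heading south
1. turn(right) → at (3,0), heading west
2. move(1) → at (2,0), heading west
uniquely the one of 36 2-step routes that fits.

turn(right), move(1)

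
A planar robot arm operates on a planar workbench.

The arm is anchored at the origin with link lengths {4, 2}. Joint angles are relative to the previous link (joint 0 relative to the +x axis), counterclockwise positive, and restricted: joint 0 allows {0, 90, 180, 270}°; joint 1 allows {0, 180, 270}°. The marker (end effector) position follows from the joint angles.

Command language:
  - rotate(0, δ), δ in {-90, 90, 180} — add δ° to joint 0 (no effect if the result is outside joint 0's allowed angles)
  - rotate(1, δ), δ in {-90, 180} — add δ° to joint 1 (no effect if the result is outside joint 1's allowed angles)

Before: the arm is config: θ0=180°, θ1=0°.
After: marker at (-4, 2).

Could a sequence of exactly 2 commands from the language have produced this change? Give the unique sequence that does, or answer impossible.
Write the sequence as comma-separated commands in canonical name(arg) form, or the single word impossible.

rotate(1, -90), rotate(1, 180)

key: running rotate(1, 180) before rotate(1, -90) would end elsewhere — order is forced
t0: config: θ0=180°, θ1=0°
step 1 (rotate(1, -90)): config: θ0=180°, θ1=270°
step 2 (rotate(1, 180)): config: θ0=180°, θ1=270°
no rival 2-sequence matches.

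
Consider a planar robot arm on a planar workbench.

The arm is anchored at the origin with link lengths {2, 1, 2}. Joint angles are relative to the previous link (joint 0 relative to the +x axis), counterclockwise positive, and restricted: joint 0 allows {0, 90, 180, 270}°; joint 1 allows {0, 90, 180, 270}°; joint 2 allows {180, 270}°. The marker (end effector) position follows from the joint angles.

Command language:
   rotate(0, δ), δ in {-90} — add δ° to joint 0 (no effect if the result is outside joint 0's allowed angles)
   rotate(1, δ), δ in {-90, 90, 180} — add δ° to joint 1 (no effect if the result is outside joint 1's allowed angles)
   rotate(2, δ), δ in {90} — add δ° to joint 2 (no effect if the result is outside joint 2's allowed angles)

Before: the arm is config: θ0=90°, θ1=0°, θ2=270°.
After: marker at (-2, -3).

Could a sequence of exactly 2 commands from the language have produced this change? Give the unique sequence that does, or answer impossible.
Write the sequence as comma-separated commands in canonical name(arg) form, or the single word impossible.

rotate(0, -90), rotate(0, -90)

from: config: θ0=90°, θ1=0°, θ2=270°
t=1 rotate(0, -90) ⇒ config: θ0=0°, θ1=0°, θ2=270°
t=2 rotate(0, -90) ⇒ config: θ0=270°, θ1=0°, θ2=270°
uniquely the one of 25 2-step routes that fits.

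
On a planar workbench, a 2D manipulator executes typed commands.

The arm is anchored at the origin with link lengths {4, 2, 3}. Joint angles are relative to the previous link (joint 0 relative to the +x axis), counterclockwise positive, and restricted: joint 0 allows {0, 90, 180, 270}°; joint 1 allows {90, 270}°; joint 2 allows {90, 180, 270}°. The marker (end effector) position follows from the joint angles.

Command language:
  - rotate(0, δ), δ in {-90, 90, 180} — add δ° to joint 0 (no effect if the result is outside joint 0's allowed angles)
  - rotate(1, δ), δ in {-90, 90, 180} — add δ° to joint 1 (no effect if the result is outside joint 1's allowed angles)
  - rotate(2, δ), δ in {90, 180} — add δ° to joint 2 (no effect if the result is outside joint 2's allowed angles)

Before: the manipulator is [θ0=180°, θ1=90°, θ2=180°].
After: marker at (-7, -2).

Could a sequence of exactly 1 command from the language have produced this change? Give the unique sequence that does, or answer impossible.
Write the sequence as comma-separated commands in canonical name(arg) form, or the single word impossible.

rotate(2, 90)

initial: [θ0=180°, θ1=90°, θ2=180°]
1. rotate(2, 90) → [θ0=180°, θ1=90°, θ2=270°]
uniquely the one of 8 1-step routes that fits.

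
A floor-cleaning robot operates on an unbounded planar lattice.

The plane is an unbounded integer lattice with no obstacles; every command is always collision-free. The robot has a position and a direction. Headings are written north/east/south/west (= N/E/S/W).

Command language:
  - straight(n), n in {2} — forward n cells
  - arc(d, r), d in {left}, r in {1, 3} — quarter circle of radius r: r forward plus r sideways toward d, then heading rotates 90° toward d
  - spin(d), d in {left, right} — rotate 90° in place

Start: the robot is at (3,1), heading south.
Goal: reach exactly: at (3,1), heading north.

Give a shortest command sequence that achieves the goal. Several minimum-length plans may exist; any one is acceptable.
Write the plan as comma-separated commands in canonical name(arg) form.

spin(right), spin(right)

from: at (3,1), heading south
[1] after spin(right): at (3,1), heading west
[2] after spin(right): at (3,1), heading north
no 1-step plan works, so 2 is optimal.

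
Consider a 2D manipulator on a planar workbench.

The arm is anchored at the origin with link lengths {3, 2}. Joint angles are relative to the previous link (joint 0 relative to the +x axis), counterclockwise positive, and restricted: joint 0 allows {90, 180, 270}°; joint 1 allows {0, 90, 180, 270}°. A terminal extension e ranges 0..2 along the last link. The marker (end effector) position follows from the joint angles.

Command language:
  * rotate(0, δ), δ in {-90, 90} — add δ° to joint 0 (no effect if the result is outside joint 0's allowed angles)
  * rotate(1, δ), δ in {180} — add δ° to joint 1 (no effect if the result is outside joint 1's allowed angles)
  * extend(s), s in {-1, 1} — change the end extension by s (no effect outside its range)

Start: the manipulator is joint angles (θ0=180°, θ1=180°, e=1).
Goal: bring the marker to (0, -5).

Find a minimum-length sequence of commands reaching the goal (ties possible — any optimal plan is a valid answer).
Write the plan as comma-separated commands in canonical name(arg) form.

rotate(0, 90), extend(-1), rotate(1, 180)

start: joint angles (θ0=180°, θ1=180°, e=1)
step 1 (rotate(0, 90)): joint angles (θ0=270°, θ1=180°, e=1)
step 2 (extend(-1)): joint angles (θ0=270°, θ1=180°, e=0)
step 3 (rotate(1, 180)): joint angles (θ0=270°, θ1=0°, e=0)
shorter routes all fall short; 3 is best.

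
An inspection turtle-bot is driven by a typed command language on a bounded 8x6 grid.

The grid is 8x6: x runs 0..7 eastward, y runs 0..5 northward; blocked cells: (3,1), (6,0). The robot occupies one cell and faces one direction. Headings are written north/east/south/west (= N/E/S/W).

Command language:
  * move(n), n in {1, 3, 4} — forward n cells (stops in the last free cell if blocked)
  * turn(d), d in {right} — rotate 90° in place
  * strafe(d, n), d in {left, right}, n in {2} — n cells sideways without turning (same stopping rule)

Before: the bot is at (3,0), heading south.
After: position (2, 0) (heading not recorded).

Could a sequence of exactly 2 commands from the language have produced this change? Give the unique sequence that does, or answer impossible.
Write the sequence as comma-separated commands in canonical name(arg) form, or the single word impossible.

turn(right), move(1)

key: running move(1) before turn(right) would end elsewhere — order is forced
initial: at (3,0), heading south
step 1 (turn(right)): at (3,0), heading west
step 2 (move(1)): at (2,0), heading west
no rival 2-sequence matches.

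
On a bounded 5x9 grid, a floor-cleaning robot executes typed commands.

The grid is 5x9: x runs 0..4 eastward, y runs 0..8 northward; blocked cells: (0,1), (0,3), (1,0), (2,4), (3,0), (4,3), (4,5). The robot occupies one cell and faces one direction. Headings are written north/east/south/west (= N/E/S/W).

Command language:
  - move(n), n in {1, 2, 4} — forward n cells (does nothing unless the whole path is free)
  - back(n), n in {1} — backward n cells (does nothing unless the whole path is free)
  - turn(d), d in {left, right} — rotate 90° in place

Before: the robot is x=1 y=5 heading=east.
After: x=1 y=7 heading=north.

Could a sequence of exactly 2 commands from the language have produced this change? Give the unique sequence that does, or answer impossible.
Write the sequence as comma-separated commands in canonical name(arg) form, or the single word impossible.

key: order matters: swapping turn(left) and move(2) lands elsewhere
from: x=1 y=5 heading=east
step 1 (turn(left)): x=1 y=5 heading=north
step 2 (move(2)): x=1 y=7 heading=north
no other 2-command option fits: unique.

turn(left), move(2)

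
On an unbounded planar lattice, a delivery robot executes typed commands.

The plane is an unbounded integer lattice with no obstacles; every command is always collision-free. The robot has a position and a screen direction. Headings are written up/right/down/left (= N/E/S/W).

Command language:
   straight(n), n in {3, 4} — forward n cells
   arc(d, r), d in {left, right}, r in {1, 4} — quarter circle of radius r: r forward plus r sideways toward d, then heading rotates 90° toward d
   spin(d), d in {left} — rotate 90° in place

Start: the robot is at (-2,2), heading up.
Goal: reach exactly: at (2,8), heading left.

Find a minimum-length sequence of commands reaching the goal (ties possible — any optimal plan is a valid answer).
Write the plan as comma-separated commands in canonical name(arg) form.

arc(right, 1), arc(left, 4), arc(left, 1)

t0: at (-2,2), heading up
1. arc(right, 1) → at (-1,3), heading right
2. arc(left, 4) → at (3,7), heading up
3. arc(left, 1) → at (2,8), heading left
shorter routes all fall short; 3 is best.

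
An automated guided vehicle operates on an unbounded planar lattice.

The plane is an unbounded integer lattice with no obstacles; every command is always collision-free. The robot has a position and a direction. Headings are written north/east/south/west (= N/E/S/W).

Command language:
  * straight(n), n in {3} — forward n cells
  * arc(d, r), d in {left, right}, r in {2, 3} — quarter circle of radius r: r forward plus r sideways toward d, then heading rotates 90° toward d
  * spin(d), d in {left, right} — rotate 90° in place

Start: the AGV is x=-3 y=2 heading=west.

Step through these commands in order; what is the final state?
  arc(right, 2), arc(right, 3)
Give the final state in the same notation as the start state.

x=-2 y=7 heading=east

t0: x=-3 y=2 heading=west
[1] after arc(right, 2): x=-5 y=4 heading=north
[2] after arc(right, 3): x=-2 y=7 heading=east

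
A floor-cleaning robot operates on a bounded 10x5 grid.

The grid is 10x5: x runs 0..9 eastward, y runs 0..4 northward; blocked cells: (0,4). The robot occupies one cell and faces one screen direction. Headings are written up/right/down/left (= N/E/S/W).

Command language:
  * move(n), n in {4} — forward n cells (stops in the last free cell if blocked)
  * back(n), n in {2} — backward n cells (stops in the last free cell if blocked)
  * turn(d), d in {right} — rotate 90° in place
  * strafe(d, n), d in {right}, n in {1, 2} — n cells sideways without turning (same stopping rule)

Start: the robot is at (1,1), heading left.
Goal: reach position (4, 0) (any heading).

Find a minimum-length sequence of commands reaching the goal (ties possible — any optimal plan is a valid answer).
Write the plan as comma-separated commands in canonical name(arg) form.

begin: at (1,1), heading left
1. turn(right) → at (1,1), heading up
2. strafe(right, 1) → at (2,1), heading up
3. strafe(right, 2) → at (4,1), heading up
4. back(2) → at (4,0), heading up
no 3-step plan works, so 4 is optimal.

turn(right), strafe(right, 1), strafe(right, 2), back(2)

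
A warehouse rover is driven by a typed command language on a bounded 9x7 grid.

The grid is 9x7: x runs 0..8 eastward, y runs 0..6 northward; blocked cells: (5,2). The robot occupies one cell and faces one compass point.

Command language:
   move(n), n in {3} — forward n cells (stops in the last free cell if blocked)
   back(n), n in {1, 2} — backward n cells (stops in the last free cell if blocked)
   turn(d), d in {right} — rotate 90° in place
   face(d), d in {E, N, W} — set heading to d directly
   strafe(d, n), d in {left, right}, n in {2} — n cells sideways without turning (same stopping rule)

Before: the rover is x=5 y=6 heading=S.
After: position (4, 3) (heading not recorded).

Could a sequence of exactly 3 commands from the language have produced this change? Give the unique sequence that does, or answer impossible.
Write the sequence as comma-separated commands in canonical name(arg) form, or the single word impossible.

move(3), face(E), back(1)

key: running back(1) before move(3) would end elsewhere — order is forced
from: x=5 y=6 heading=S
1. move(3) → x=5 y=3 heading=S
2. face(E) → x=5 y=3 heading=E
3. back(1) → x=4 y=3 heading=E
all 729 alternatives checked — unique.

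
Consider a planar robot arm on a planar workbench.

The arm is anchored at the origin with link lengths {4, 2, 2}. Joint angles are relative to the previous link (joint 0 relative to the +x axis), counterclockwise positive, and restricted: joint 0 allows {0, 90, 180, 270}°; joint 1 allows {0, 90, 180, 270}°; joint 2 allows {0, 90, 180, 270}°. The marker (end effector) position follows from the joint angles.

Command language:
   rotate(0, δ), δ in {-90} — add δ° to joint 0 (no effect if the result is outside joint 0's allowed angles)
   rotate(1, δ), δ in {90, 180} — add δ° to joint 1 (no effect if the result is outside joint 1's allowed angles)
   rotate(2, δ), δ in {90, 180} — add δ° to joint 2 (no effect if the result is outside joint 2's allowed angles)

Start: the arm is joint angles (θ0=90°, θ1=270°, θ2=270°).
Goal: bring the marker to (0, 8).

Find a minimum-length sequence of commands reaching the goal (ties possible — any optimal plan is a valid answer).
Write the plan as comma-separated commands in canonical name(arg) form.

start: joint angles (θ0=90°, θ1=270°, θ2=270°)
1. rotate(2, 90) → joint angles (θ0=90°, θ1=270°, θ2=0°)
2. rotate(1, 90) → joint angles (θ0=90°, θ1=0°, θ2=0°)
minimal: 2 command(s), checked below 2.

rotate(2, 90), rotate(1, 90)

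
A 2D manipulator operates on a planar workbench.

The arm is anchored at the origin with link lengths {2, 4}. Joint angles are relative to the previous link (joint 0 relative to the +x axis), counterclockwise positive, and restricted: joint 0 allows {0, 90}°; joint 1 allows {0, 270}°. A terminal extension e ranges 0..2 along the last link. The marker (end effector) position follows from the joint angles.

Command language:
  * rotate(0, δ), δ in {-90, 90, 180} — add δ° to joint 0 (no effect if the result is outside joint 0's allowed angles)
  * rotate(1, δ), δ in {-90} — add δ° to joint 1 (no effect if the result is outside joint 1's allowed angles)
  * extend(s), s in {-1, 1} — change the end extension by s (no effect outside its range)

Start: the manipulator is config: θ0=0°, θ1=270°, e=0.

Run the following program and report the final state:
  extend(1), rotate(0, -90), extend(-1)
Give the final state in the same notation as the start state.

from: config: θ0=0°, θ1=270°, e=0
[1] after extend(1): config: θ0=0°, θ1=270°, e=1
[2] after rotate(0, -90): config: θ0=0°, θ1=270°, e=1
[3] after extend(-1): config: θ0=0°, θ1=270°, e=0

config: θ0=0°, θ1=270°, e=0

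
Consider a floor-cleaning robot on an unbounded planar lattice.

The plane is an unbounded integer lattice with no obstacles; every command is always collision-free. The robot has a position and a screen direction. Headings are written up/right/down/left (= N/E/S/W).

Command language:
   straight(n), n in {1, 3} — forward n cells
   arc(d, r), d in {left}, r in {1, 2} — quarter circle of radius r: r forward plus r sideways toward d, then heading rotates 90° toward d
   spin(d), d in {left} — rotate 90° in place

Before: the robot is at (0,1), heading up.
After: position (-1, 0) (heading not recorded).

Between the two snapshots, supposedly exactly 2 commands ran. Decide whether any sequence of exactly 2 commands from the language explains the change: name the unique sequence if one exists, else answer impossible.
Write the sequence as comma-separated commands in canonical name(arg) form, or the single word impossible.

spin(left), arc(left, 1)

key: order matters: swapping spin(left) and arc(left, 1) lands elsewhere
from: at (0,1), heading up
t=1 spin(left) ⇒ at (0,1), heading left
t=2 arc(left, 1) ⇒ at (-1,0), heading down
uniquely the one of 25 2-step routes that fits.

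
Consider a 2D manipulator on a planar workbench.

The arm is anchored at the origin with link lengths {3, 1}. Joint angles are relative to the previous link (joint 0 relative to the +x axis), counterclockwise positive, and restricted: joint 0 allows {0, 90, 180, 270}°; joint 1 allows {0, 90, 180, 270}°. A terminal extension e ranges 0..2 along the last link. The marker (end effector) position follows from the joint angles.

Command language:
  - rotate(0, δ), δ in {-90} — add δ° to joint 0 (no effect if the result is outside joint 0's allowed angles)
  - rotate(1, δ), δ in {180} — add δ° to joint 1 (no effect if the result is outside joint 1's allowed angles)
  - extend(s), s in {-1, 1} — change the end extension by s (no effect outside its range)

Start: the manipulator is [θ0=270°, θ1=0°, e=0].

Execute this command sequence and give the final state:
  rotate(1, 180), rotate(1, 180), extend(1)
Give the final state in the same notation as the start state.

t0: [θ0=270°, θ1=0°, e=0]
1. rotate(1, 180) → [θ0=270°, θ1=180°, e=0]
2. rotate(1, 180) → [θ0=270°, θ1=0°, e=0]
3. extend(1) → [θ0=270°, θ1=0°, e=1]

[θ0=270°, θ1=0°, e=1]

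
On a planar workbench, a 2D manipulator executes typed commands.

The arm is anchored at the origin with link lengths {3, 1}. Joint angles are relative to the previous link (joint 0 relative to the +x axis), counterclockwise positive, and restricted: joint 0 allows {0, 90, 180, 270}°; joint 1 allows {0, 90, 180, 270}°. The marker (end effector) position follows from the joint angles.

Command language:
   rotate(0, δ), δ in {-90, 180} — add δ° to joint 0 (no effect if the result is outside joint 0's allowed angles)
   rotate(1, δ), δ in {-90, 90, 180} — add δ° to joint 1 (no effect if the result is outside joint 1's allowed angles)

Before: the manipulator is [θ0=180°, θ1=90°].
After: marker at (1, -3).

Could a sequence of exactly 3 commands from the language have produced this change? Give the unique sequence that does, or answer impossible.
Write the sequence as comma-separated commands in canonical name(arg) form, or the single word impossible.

rotate(0, -90), rotate(0, -90), rotate(0, -90)

start: [θ0=180°, θ1=90°]
t=1 rotate(0, -90) ⇒ [θ0=90°, θ1=90°]
t=2 rotate(0, -90) ⇒ [θ0=0°, θ1=90°]
t=3 rotate(0, -90) ⇒ [θ0=270°, θ1=90°]
no rival 3-sequence matches.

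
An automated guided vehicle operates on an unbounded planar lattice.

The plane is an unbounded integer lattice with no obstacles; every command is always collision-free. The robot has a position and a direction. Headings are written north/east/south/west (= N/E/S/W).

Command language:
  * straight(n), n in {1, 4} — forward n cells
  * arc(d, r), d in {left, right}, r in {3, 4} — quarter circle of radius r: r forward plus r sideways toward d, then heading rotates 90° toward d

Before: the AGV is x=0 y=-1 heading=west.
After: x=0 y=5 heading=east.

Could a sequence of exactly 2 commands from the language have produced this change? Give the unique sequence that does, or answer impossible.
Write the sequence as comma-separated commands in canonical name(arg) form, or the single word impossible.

key: position moved to (0,5) AND the heading swung to E — translation plus rotation needed
begin: x=0 y=-1 heading=west
[1] after arc(right, 3): x=-3 y=2 heading=north
[2] after arc(right, 3): x=0 y=5 heading=east
no rival 2-sequence matches.

arc(right, 3), arc(right, 3)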